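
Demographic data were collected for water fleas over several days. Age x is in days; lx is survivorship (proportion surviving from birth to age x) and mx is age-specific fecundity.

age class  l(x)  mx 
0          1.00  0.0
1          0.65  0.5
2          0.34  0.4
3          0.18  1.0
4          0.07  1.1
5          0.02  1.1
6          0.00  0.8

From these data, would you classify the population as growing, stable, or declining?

declining

R0 = Σ lx·mx = 0 + 0.325 + 0.136 + 0.18 + 0.077 + 0.022 + 0 = 0.74
R0 < 1, so the population is declining.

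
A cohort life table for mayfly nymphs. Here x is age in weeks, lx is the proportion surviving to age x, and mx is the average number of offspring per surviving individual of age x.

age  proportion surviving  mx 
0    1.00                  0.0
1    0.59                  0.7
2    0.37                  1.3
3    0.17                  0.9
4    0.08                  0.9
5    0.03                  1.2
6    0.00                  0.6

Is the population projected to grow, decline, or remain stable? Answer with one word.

R0 = Σ lx·mx = 0 + 0.413 + 0.481 + 0.153 + 0.072 + 0.036 + 0 = 1.155
R0 > 1, so the population is growing.

growing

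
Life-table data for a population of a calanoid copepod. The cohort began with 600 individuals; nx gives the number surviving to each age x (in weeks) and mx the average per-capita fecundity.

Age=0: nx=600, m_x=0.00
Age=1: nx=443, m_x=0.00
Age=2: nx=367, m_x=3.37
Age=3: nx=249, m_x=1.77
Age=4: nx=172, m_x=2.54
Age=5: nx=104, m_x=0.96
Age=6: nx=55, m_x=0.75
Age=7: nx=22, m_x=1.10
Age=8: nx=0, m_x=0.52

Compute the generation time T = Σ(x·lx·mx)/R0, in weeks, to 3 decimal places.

lx = nx/n0 = nx/600: 1, 0.73833…, 0.61167…, 0.415, 0.28667…, 0.17333…, 0.09167…, 0.03667…, 0
lx·mx: 0, 0, 2.061317…, 0.73455, 0.728133…, 0.1664…, 0.06875…, 0.040333…, 0 → R0 = 3.799483…
x·lx·mx: 0, 0, 4.122633…, 2.20365, 2.912533…, 0.832…, 0.4125…, 0.282333…, 0 → Σ = 10.76565…
T = 10.76565… / 3.799483… = 2.833451… → 2.833

2.833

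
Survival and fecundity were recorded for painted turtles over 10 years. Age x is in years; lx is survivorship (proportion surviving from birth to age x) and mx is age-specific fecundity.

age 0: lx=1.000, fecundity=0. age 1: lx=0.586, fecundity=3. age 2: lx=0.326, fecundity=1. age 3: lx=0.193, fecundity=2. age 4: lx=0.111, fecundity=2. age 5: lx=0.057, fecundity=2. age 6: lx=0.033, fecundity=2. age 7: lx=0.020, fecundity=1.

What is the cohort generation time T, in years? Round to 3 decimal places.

lx·mx: 0, 1.758, 0.326, 0.386, 0.222, 0.114, 0.066, 0.02 → R0 = 2.892
x·lx·mx: 0, 1.758, 0.652, 1.158, 0.888, 0.57, 0.396, 0.14 → Σ = 5.562
T = 5.562 / 2.892 = 1.923237… → 1.923

1.923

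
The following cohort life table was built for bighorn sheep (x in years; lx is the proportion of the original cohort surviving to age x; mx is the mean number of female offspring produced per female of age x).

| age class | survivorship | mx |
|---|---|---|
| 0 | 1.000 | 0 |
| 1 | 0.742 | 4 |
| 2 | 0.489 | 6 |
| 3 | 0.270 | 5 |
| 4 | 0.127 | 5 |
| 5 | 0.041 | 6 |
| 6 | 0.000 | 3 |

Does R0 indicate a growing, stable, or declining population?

R0 = Σ lx·mx = 0 + 2.968 + 2.934 + 1.35 + 0.635 + 0.246 + 0 = 8.133
R0 > 1, so the population is growing.

growing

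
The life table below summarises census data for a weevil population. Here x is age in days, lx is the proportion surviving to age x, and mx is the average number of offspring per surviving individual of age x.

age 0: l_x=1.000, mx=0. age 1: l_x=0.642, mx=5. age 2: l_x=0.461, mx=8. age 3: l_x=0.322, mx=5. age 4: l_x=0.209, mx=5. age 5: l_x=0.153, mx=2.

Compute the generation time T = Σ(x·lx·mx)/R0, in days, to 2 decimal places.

lx·mx: 0, 3.21, 3.688, 1.61, 1.045, 0.306 → R0 = 9.859
x·lx·mx: 0, 3.21, 7.376, 4.83, 4.18, 1.53 → Σ = 21.126
T = 21.126 / 9.859 = 2.142814… → 2.14

2.14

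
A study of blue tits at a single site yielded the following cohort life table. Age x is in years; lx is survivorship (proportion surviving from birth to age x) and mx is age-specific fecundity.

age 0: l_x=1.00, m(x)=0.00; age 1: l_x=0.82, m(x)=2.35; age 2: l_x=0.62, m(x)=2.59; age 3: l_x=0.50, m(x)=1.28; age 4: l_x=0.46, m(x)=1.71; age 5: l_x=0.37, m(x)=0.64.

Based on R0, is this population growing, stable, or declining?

R0 = Σ lx·mx = 0 + 1.927 + 1.6058 + 0.64 + 0.7866 + 0.2368 = 5.1962
R0 > 1, so the population is growing.

growing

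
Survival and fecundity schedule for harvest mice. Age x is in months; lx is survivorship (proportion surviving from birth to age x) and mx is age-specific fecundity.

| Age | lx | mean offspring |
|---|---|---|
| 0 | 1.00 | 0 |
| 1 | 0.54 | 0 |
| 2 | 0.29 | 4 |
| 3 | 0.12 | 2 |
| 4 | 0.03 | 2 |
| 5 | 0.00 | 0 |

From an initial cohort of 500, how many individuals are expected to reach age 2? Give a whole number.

Expected survivors = N0 · l_2 = 500 × 0.29 = 145 → 145

145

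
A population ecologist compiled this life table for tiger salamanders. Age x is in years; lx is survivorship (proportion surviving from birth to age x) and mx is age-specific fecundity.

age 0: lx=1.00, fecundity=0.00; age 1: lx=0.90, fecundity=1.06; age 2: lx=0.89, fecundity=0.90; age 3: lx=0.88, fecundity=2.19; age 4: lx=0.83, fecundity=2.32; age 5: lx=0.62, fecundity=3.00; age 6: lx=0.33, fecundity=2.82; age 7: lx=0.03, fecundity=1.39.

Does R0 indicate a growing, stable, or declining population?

growing

R0 = Σ lx·mx = 0 + 0.954 + 0.801 + 1.9272 + 1.9256 + 1.86 + 0.9306 + 0.0417 = 8.4401
R0 > 1, so the population is growing.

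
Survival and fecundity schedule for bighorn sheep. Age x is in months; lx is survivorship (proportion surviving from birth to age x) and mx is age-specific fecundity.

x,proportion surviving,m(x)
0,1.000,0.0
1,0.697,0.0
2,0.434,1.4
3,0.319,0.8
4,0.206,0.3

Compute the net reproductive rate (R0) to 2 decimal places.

0.92

lx·mx by age: 0, 0, 0.6076, 0.2552, 0.0618
R0 = Σ lx·mx = 0.9246 → 0.92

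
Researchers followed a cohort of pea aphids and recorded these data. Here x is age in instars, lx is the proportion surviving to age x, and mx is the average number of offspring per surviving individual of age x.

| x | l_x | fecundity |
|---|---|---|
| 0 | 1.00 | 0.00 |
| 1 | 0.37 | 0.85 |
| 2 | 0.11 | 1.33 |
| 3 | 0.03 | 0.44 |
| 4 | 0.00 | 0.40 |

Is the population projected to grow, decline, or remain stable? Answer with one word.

R0 = Σ lx·mx = 0 + 0.3145 + 0.1463 + 0.0132 + 0 = 0.474
R0 < 1, so the population is declining.

declining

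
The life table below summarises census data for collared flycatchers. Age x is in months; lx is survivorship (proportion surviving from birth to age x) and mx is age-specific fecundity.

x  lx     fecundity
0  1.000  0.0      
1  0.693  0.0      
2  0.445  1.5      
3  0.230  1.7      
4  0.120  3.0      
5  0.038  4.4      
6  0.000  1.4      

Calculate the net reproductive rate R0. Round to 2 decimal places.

lx·mx by age: 0, 0, 0.6675, 0.391, 0.36, 0.1672, 0
R0 = Σ lx·mx = 1.5857 → 1.59

1.59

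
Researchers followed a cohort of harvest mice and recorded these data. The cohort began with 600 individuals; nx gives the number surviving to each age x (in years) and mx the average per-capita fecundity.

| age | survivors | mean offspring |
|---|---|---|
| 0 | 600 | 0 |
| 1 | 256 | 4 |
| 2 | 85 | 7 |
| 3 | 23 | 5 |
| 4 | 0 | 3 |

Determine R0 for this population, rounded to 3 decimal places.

lx = nx/n0 = nx/600: 1, 0.42667…, 0.14167…, 0.03833…, 0
lx·mx by age: 0, 1.706667…, 0.991667…, 0.191667…, 0
R0 = Σ lx·mx = 2.89… → 2.890

2.890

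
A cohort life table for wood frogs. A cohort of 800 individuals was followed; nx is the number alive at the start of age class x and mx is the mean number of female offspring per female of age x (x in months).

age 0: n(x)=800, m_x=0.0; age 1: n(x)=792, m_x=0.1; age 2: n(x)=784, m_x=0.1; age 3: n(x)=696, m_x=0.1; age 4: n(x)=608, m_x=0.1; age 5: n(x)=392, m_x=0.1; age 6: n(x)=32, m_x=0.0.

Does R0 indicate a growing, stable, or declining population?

declining

lx = nx/n0 = nx/800: 1, 0.99, 0.98, 0.87, 0.76, 0.49, 0.04
R0 = Σ lx·mx = 0 + 0.099 + 0.098 + 0.087 + 0.076 + 0.049 + 0 = 0.409
R0 < 1, so the population is declining.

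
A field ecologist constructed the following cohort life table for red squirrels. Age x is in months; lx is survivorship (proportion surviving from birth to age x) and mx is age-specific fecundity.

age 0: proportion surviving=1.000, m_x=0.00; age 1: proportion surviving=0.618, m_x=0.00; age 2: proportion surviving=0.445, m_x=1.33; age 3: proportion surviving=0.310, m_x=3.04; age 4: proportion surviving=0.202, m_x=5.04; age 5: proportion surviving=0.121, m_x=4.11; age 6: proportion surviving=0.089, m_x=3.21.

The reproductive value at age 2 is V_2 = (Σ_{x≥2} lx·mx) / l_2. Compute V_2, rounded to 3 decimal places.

lx·mx for x ≥ 2: 0.59185, 0.9424, 1.01808, 0.49731, 0.28569 → sum = 3.33533
V_2 = 3.33533 / l_2 = 3.33533 / 0.445 = 7.495124… → 7.495

7.495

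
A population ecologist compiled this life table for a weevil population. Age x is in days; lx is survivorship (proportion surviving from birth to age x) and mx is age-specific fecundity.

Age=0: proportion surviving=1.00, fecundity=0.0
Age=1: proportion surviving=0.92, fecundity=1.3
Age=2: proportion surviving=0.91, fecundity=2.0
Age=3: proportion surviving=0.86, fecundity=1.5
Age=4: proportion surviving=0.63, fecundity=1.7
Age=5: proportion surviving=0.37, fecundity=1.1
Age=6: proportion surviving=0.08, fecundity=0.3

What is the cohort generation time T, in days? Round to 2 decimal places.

lx·mx: 0, 1.196, 1.82, 1.29, 1.071, 0.407, 0.024 → R0 = 5.808
x·lx·mx: 0, 1.196, 3.64, 3.87, 4.284, 2.035, 0.144 → Σ = 15.169
T = 15.169 / 5.808 = 2.611742… → 2.61

2.61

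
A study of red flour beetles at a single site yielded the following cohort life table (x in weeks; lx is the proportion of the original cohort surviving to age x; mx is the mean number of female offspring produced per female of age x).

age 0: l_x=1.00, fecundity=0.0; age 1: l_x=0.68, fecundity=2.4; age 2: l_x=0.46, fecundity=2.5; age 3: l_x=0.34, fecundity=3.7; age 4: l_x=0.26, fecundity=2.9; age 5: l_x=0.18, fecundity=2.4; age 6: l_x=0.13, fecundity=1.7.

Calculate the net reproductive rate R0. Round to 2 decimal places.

lx·mx by age: 0, 1.632, 1.15, 1.258, 0.754, 0.432, 0.221
R0 = Σ lx·mx = 5.447 → 5.45

5.45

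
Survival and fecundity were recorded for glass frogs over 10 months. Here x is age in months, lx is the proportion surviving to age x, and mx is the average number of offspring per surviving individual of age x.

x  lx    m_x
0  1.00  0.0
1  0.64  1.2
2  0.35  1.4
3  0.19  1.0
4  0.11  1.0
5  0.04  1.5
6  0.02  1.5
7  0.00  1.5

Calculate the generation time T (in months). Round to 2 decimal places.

1.96

lx·mx: 0, 0.768, 0.49, 0.19, 0.11, 0.06, 0.03, 0 → R0 = 1.648
x·lx·mx: 0, 0.768, 0.98, 0.57, 0.44, 0.3, 0.18, 0 → Σ = 3.238
T = 3.238 / 1.648 = 1.964806… → 1.96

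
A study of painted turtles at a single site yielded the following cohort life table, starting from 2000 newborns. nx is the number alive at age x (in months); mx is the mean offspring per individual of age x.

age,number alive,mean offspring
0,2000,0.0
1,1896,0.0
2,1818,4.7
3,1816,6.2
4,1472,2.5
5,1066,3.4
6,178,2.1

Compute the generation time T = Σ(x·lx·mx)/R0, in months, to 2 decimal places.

3.13

lx = nx/n0 = nx/2000: 1, 0.948, 0.909, 0.908, 0.736, 0.533, 0.089
lx·mx: 0, 0, 4.2723, 5.6296, 1.84, 1.8122, 0.1869 → R0 = 13.741
x·lx·mx: 0, 0, 8.5446, 16.8888, 7.36, 9.061, 1.1214 → Σ = 42.9758
T = 42.9758 / 13.741 = 3.12756… → 3.13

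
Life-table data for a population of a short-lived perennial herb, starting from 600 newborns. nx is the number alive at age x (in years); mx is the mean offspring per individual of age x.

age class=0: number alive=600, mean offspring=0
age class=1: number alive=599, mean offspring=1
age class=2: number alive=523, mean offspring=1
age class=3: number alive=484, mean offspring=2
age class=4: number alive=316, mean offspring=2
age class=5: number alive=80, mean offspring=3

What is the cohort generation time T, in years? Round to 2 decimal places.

2.79

lx = nx/n0 = nx/600: 1, 0.99833…, 0.87167…, 0.80667…, 0.52667…, 0.13333…
lx·mx: 0, 0.998333…, 0.871667…, 1.613333…, 1.053333…, 0.4… → R0 = 4.936667…
x·lx·mx: 0, 0.998333…, 1.743333…, 4.84…, 4.213333…, 2… → Σ = 13.795…
T = 13.795… / 4.936667… = 2.794396… → 2.79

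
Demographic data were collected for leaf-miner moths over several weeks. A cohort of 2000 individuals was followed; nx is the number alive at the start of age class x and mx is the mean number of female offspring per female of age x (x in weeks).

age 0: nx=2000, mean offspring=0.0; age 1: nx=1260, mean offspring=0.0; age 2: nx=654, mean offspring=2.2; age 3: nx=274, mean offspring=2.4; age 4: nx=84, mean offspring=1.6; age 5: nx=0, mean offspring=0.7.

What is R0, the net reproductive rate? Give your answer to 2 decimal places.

lx = nx/n0 = nx/2000: 1, 0.63, 0.327, 0.137, 0.042, 0
lx·mx by age: 0, 0, 0.7194, 0.3288, 0.0672, 0
R0 = Σ lx·mx = 1.1154 → 1.12

1.12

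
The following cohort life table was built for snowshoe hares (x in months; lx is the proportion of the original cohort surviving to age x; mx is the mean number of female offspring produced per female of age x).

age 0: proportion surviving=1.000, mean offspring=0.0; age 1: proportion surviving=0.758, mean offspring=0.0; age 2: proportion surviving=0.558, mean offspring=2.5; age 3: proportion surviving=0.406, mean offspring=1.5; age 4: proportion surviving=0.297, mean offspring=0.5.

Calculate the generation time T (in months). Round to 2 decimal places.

lx·mx: 0, 0, 1.395, 0.609, 0.1485 → R0 = 2.1525
x·lx·mx: 0, 0, 2.79, 1.827, 0.594 → Σ = 5.211
T = 5.211 / 2.1525 = 2.420906… → 2.42

2.42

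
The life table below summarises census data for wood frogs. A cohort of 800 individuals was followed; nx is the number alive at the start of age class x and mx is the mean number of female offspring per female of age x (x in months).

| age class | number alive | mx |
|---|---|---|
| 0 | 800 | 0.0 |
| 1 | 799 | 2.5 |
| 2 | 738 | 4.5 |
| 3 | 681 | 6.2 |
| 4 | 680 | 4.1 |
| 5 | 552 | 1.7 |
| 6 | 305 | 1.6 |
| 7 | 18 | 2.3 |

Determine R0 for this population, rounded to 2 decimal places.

lx = nx/n0 = nx/800: 1, 0.99875, 0.9225, 0.85125, 0.85, 0.69, 0.38125, 0.0225
lx·mx by age: 0, 2.496875, 4.15125, 5.27775, 3.485, 1.173, 0.61, 0.05175
R0 = Σ lx·mx = 17.245625 → 17.25

17.25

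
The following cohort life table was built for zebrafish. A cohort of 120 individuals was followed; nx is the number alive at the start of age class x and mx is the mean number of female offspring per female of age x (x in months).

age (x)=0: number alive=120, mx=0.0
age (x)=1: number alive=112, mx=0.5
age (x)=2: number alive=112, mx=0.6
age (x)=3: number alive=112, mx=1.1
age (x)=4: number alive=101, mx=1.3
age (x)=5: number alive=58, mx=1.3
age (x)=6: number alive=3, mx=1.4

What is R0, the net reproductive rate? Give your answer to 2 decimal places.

3.81

lx = nx/n0 = nx/120: 1, 0.93333…, 0.93333…, 0.93333…, 0.84167…, 0.48333…, 0.025
lx·mx by age: 0, 0.466667…, 0.56…, 1.026667…, 1.094167…, 0.628333…, 0.035
R0 = Σ lx·mx = 3.810833… → 3.81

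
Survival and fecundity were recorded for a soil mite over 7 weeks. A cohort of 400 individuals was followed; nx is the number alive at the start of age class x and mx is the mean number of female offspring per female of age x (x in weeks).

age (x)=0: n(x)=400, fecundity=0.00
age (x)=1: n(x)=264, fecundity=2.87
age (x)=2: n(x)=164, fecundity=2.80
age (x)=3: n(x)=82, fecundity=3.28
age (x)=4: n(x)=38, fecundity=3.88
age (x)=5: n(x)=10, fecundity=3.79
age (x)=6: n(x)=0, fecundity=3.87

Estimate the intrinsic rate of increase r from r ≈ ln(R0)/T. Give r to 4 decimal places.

0.7325

lx = nx/n0 = nx/400: 1, 0.66, 0.41, 0.205, 0.095, 0.025, 0
R0 = Σ lx·mx = 0 + 1.8942 + 1.148 + 0.6724 + 0.3686 + 0.09475 + 0 = 4.17795
Σ x·lx·mx = 8.15555; T = 8.15555/4.17795 = 1.95205…
r ≈ ln(R0)/T = ln(4.17795)/1.95205… = 0.732473… → 0.7325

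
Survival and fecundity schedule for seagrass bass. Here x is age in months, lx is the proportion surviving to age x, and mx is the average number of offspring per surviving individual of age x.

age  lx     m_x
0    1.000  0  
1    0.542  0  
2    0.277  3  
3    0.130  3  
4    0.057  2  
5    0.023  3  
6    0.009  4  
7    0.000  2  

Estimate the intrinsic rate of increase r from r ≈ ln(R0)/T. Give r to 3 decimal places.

R0 = Σ lx·mx = 0 + 0 + 0.831 + 0.39 + 0.114 + 0.069 + 0.036 + 0 = 1.44
Σ x·lx·mx = 3.849; T = 3.849/1.44 = 2.67292…
r ≈ ln(R0)/T = ln(1.44)/2.67292… = 0.13642… → 0.136

0.136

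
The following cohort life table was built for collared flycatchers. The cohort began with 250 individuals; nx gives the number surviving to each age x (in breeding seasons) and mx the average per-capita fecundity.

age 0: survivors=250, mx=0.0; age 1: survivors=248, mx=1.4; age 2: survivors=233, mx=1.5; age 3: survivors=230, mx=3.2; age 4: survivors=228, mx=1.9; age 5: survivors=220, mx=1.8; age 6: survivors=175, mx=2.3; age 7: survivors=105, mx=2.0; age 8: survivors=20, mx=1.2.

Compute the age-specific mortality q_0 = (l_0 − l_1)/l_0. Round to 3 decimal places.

lx = nx/n0 = nx/250: 1, 0.992, 0.932, 0.92, 0.912, 0.88, 0.7, 0.42, 0.08
q_0 = (l_0 − l_1) / l_0 = (1 − 0.992) / 1
     = 0.008 / 1 = 0.008 → 0.008

0.008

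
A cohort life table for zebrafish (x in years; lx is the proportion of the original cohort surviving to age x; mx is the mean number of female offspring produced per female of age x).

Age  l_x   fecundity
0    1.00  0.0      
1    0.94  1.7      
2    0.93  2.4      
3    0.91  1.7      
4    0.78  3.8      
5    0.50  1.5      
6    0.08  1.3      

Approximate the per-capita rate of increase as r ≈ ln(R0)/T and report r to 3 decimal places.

0.757

R0 = Σ lx·mx = 0 + 1.598 + 2.232 + 1.547 + 2.964 + 0.75 + 0.104 = 9.195
Σ x·lx·mx = 26.933; T = 26.933/9.195 = 2.92909…
r ≈ ln(R0)/T = ln(9.195)/2.92909… = 0.75746… → 0.757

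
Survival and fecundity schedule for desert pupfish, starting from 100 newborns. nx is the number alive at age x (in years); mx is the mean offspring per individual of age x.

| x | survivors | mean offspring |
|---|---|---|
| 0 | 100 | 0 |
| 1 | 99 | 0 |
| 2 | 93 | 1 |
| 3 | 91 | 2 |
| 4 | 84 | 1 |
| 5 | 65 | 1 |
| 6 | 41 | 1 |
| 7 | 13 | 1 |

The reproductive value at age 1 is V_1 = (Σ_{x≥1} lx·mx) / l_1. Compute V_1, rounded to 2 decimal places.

4.83

lx = nx/n0 = nx/100: 1, 0.99, 0.93, 0.91, 0.84, 0.65, 0.41, 0.13
lx·mx for x ≥ 1: 0, 0.93, 1.82, 0.84, 0.65, 0.41, 0.13 → sum = 4.78
V_1 = 4.78 / l_1 = 4.78 / 0.99 = 4.828283… → 4.83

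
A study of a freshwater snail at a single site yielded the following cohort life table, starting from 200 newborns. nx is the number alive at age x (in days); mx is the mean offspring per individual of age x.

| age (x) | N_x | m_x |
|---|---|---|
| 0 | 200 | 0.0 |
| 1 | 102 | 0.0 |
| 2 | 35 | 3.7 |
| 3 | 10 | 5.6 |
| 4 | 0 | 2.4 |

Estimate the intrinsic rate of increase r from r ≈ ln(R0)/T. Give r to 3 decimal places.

lx = nx/n0 = nx/200: 1, 0.51, 0.175, 0.05, 0
R0 = Σ lx·mx = 0 + 0 + 0.6475 + 0.28 + 0 = 0.9275
Σ x·lx·mx = 2.135; T = 2.135/0.9275 = 2.30189…
r ≈ ln(R0)/T = ln(0.9275)/2.30189… = -0.0327… → -0.033

-0.033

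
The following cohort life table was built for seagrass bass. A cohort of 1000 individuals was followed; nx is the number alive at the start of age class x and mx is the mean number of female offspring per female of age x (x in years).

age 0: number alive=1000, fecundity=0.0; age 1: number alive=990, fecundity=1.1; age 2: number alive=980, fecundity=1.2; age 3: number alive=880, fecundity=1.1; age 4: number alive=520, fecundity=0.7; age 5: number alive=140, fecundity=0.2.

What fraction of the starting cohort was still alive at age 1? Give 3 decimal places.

0.990

l_1 = n_1/n_0 = 990/1000 = 0.99 → 0.990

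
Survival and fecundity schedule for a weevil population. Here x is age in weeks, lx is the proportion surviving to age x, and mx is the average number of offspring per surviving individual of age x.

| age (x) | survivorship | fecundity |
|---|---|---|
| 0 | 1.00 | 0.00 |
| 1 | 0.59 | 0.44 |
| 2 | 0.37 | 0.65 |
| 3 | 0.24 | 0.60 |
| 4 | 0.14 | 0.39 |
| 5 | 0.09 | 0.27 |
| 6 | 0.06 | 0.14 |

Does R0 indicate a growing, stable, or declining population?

declining

R0 = Σ lx·mx = 0 + 0.2596 + 0.2405 + 0.144 + 0.0546 + 0.0243 + 0.0084 = 0.7314
R0 < 1, so the population is declining.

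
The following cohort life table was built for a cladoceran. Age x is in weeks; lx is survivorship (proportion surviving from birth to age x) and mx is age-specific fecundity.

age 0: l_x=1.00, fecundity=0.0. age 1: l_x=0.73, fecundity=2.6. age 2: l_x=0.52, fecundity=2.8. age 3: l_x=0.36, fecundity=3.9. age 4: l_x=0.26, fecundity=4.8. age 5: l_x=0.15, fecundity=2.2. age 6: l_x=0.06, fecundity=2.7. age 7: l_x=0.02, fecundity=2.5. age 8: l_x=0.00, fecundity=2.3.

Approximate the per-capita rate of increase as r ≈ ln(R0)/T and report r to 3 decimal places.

0.724

R0 = Σ lx·mx = 0 + 1.898 + 1.456 + 1.404 + 1.248 + 0.33 + 0.162 + 0.05 + 0 = 6.548
Σ x·lx·mx = 16.986; T = 16.986/6.548 = 2.59407…
r ≈ ln(R0)/T = ln(6.548)/2.59407… = 0.7244… → 0.724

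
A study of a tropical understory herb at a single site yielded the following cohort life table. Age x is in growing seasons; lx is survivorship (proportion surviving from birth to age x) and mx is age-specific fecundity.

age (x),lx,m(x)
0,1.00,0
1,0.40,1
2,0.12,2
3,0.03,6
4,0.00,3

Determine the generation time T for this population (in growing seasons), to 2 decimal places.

lx·mx: 0, 0.4, 0.24, 0.18, 0 → R0 = 0.82
x·lx·mx: 0, 0.4, 0.48, 0.54, 0 → Σ = 1.42
T = 1.42 / 0.82 = 1.731707… → 1.73

1.73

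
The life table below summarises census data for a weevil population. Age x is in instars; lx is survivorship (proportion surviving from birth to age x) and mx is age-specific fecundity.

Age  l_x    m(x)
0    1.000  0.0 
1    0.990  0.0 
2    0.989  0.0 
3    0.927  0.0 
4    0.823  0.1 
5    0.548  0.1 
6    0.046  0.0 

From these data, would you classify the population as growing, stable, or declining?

R0 = Σ lx·mx = 0 + 0 + 0 + 0 + 0.0823 + 0.0548 + 0 = 0.1371
R0 < 1, so the population is declining.

declining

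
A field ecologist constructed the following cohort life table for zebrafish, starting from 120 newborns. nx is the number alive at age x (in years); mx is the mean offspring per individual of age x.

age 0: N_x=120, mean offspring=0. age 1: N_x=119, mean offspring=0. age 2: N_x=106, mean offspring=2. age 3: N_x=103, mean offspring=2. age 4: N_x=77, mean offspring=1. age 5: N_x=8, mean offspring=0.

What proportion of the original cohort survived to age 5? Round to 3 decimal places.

0.067

l_5 = n_5/n_0 = 8/120 = 0.066667… → 0.067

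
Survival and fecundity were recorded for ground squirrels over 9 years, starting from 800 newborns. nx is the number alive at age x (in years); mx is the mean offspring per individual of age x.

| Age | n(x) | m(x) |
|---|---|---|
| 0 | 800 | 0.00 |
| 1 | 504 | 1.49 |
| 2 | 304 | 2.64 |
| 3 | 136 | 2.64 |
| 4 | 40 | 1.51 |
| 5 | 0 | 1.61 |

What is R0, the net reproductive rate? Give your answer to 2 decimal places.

lx = nx/n0 = nx/800: 1, 0.63, 0.38, 0.17, 0.05, 0
lx·mx by age: 0, 0.9387, 1.0032, 0.4488, 0.0755, 0
R0 = Σ lx·mx = 2.4662 → 2.47

2.47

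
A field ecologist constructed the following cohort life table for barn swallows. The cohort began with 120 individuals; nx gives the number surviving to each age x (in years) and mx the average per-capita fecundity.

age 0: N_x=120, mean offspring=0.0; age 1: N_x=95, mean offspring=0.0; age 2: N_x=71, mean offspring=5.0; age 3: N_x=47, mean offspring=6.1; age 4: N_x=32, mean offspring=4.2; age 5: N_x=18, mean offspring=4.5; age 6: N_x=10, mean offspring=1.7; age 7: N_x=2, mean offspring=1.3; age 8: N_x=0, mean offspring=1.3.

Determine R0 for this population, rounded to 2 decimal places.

lx = nx/n0 = nx/120: 1, 0.79167…, 0.59167…, 0.39167…, 0.26667…, 0.15, 0.08333…, 0.01667…, 0
lx·mx by age: 0, 0, 2.958333…, 2.389167…, 1.12…, 0.675, 0.141667…, 0.021667…, 0
R0 = Σ lx·mx = 7.305833… → 7.31

7.31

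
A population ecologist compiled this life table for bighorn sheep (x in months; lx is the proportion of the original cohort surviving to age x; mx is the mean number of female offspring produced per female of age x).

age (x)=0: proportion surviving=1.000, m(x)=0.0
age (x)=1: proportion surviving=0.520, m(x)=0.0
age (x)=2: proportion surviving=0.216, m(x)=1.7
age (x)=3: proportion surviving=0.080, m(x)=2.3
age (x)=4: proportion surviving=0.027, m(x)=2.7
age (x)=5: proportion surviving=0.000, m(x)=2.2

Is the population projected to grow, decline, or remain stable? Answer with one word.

declining

R0 = Σ lx·mx = 0 + 0 + 0.3672 + 0.184 + 0.0729 + 0 = 0.6241
R0 < 1, so the population is declining.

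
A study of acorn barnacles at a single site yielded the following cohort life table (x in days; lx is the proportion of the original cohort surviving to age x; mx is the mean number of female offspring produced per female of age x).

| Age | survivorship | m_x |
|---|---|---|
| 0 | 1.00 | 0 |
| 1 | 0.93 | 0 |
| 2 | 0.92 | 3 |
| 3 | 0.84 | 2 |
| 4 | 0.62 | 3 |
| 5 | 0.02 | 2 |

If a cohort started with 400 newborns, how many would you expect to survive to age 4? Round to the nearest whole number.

Expected survivors = N0 · l_4 = 400 × 0.62 = 248 → 248

248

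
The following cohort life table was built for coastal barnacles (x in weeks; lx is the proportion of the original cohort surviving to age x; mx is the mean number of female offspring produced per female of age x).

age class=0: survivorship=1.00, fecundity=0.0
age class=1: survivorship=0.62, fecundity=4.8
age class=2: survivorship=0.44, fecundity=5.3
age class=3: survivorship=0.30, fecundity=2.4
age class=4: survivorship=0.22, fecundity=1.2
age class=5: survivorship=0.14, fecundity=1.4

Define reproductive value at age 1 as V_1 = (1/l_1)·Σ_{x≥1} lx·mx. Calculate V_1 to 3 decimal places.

10.465

lx·mx for x ≥ 1: 2.976, 2.332, 0.72, 0.264, 0.196 → sum = 6.488
V_1 = 6.488 / l_1 = 6.488 / 0.62 = 10.464516… → 10.465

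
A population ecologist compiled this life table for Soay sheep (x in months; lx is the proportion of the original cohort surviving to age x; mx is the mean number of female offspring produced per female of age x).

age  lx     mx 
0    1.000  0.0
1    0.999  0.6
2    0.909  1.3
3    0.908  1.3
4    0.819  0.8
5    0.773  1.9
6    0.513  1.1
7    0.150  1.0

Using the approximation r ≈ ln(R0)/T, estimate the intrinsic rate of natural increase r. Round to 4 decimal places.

0.4877

R0 = Σ lx·mx = 0 + 0.5994 + 1.1817 + 1.1804 + 0.6552 + 1.4687 + 0.5643 + 0.15 = 5.7997
Σ x·lx·mx = 20.9041; T = 20.9041/5.7997 = 3.60434…
r ≈ ln(R0)/T = ln(5.7997)/3.60434… = 0.487691… → 0.4877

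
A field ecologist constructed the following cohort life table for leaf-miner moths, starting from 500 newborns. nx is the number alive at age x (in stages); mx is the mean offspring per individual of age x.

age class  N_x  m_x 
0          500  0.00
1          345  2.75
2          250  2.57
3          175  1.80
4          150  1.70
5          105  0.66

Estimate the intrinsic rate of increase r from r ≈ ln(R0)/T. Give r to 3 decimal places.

0.734

lx = nx/n0 = nx/500: 1, 0.69, 0.5, 0.35, 0.3, 0.21
R0 = Σ lx·mx = 0 + 1.8975 + 1.285 + 0.63 + 0.51 + 0.1386 = 4.4611
Σ x·lx·mx = 9.0905; T = 9.0905/4.4611 = 2.03773…
r ≈ ln(R0)/T = ln(4.4611)/2.03773… = 0.73385… → 0.734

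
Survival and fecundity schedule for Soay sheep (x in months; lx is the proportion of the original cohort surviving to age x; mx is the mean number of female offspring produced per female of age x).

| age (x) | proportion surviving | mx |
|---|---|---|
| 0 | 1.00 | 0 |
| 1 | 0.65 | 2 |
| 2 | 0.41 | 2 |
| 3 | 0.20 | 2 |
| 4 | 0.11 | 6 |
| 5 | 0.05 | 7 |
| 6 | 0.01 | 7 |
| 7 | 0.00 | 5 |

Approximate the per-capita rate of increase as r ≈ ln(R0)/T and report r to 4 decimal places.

0.5152

R0 = Σ lx·mx = 0 + 1.3 + 0.82 + 0.4 + 0.66 + 0.35 + 0.07 + 0 = 3.6
Σ x·lx·mx = 8.95; T = 8.95/3.6 = 2.48611…
r ≈ ln(R0)/T = ln(3.6)/2.48611… = 0.515236… → 0.5152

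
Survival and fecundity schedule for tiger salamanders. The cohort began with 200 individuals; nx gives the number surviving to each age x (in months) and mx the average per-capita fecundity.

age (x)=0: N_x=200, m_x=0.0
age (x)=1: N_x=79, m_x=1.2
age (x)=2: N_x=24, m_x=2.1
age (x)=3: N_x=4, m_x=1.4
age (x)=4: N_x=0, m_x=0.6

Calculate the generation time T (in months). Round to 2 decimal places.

1.41

lx = nx/n0 = nx/200: 1, 0.395, 0.12, 0.02, 0
lx·mx: 0, 0.474, 0.252, 0.028, 0 → R0 = 0.754
x·lx·mx: 0, 0.474, 0.504, 0.084, 0 → Σ = 1.062
T = 1.062 / 0.754 = 1.408488… → 1.41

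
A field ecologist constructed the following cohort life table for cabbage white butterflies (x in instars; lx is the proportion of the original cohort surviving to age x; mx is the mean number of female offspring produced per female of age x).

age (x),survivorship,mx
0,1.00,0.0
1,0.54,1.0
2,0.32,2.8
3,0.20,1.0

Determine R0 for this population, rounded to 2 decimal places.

1.64

lx·mx by age: 0, 0.54, 0.896, 0.2
R0 = Σ lx·mx = 1.636 → 1.64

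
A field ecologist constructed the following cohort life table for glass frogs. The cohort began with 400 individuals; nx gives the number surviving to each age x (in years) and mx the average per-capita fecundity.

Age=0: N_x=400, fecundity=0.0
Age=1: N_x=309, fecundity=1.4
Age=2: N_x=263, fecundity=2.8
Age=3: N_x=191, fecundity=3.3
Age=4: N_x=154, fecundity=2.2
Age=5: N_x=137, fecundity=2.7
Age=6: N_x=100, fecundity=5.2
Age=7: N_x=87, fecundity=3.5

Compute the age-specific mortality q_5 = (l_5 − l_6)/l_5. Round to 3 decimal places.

lx = nx/n0 = nx/400: 1, 0.7725, 0.6575, 0.4775, 0.385, 0.3425, 0.25, 0.2175
q_5 = (l_5 − l_6) / l_5 = (0.3425 − 0.25) / 0.3425
     = 0.0925 / 0.3425 = 0.270073… → 0.270

0.270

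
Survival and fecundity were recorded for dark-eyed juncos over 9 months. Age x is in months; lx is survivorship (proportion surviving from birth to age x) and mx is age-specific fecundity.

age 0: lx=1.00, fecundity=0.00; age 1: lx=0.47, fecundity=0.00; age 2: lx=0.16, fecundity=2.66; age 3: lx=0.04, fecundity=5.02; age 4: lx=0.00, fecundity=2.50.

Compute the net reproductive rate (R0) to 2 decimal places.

lx·mx by age: 0, 0, 0.4256, 0.2008, 0
R0 = Σ lx·mx = 0.6264 → 0.63

0.63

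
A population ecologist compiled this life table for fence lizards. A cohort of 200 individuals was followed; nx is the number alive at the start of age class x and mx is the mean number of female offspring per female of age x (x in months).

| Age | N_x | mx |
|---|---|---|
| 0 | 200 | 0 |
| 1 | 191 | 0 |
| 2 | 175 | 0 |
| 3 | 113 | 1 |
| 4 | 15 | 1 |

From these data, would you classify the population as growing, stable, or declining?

lx = nx/n0 = nx/200: 1, 0.955, 0.875, 0.565, 0.075
R0 = Σ lx·mx = 0 + 0 + 0 + 0.565 + 0.075 = 0.64
R0 < 1, so the population is declining.

declining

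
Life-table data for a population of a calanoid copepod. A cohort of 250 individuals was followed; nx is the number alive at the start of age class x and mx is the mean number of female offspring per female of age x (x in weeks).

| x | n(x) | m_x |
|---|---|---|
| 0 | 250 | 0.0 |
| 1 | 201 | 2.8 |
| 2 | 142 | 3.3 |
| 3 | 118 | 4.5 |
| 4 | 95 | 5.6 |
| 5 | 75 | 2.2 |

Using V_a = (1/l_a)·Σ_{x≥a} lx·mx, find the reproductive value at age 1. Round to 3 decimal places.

11.241

lx = nx/n0 = nx/250: 1, 0.804, 0.568, 0.472, 0.38, 0.3
lx·mx for x ≥ 1: 2.2512, 1.8744, 2.124, 2.128, 0.66 → sum = 9.0376
V_1 = 9.0376 / l_1 = 9.0376 / 0.804 = 11.240796… → 11.241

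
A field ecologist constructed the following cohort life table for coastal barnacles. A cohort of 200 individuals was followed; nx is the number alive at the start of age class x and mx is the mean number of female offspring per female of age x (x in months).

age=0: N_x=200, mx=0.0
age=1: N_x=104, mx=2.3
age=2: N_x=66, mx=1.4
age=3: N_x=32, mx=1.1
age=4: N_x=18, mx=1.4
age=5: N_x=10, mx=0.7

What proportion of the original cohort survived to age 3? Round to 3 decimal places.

0.160

l_3 = n_3/n_0 = 32/200 = 0.16 → 0.160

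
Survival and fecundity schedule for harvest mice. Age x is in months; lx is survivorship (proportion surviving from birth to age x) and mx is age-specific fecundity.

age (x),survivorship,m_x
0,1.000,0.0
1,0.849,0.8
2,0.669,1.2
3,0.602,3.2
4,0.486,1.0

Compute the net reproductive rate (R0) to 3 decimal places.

lx·mx by age: 0, 0.6792, 0.8028, 1.9264, 0.486
R0 = Σ lx·mx = 3.8944 → 3.894

3.894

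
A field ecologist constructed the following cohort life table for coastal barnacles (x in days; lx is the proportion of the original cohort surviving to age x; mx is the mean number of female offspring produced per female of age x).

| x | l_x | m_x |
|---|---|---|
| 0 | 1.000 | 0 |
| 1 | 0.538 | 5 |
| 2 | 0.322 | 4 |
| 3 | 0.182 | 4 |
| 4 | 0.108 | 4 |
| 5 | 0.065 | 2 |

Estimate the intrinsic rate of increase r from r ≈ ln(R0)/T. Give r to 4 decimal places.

R0 = Σ lx·mx = 0 + 2.69 + 1.288 + 0.728 + 0.432 + 0.13 = 5.268
Σ x·lx·mx = 9.828; T = 9.828/5.268 = 1.8656…
r ≈ ln(R0)/T = ln(5.268)/1.8656… = 0.890677… → 0.8907

0.8907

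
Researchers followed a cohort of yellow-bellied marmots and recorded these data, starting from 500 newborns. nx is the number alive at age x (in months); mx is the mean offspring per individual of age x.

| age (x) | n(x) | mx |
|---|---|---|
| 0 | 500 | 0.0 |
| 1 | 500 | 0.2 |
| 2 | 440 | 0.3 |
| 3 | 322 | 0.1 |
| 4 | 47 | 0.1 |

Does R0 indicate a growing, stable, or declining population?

declining

lx = nx/n0 = nx/500: 1, 1, 0.88, 0.644, 0.094
R0 = Σ lx·mx = 0 + 0.2 + 0.264 + 0.0644 + 0.0094 = 0.5378
R0 < 1, so the population is declining.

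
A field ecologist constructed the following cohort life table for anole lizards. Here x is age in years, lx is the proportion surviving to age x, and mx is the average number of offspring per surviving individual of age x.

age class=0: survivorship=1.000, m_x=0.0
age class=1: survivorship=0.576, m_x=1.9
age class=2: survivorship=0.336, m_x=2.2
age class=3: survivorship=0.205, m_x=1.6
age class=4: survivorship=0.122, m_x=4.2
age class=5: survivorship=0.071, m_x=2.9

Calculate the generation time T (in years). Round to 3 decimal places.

lx·mx: 0, 1.0944, 0.7392, 0.328, 0.5124, 0.2059 → R0 = 2.8799
x·lx·mx: 0, 1.0944, 1.4784, 0.984, 2.0496, 1.0295 → Σ = 6.6359
T = 6.6359 / 2.8799 = 2.304212… → 2.304

2.304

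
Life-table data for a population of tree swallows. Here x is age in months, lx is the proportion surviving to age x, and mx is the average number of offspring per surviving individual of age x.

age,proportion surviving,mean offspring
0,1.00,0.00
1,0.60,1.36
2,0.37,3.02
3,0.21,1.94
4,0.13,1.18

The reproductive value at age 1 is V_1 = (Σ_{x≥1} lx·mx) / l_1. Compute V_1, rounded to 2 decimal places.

4.16

lx·mx for x ≥ 1: 0.816, 1.1174, 0.4074, 0.1534 → sum = 2.4942
V_1 = 2.4942 / l_1 = 2.4942 / 0.6 = 4.157 → 4.16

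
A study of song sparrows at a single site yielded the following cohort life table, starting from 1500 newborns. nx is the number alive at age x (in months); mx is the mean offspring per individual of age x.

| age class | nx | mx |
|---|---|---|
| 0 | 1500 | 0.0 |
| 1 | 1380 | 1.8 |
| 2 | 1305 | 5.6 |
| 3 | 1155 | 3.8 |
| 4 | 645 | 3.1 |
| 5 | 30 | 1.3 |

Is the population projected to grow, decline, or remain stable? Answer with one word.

growing

lx = nx/n0 = nx/1500: 1, 0.92, 0.87, 0.77, 0.43, 0.02
R0 = Σ lx·mx = 0 + 1.656 + 4.872 + 2.926 + 1.333 + 0.026 = 10.813
R0 > 1, so the population is growing.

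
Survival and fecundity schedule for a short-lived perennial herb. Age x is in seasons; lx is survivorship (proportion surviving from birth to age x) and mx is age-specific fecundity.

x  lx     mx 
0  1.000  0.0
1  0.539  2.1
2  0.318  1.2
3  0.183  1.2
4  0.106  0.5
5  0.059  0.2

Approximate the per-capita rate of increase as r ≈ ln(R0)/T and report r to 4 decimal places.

0.3734

R0 = Σ lx·mx = 0 + 1.1319 + 0.3816 + 0.2196 + 0.053 + 0.0118 = 1.7979
Σ x·lx·mx = 2.8249; T = 2.8249/1.7979 = 1.57122…
r ≈ ln(R0)/T = ln(1.7979)/1.57122… = 0.373352… → 0.3734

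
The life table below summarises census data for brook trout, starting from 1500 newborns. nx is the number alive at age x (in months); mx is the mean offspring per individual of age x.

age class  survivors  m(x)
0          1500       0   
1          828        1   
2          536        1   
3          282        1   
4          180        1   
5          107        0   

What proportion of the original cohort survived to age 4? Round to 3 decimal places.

0.120

l_4 = n_4/n_0 = 180/1500 = 0.12 → 0.120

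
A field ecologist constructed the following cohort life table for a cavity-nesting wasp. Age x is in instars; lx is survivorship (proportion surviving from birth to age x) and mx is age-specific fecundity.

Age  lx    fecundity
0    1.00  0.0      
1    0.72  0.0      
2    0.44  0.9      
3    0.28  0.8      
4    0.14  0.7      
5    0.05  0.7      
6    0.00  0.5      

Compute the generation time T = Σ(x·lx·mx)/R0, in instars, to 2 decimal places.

lx·mx: 0, 0, 0.396, 0.224, 0.098, 0.035, 0 → R0 = 0.753
x·lx·mx: 0, 0, 0.792, 0.672, 0.392, 0.175, 0 → Σ = 2.031
T = 2.031 / 0.753 = 2.697211… → 2.70

2.70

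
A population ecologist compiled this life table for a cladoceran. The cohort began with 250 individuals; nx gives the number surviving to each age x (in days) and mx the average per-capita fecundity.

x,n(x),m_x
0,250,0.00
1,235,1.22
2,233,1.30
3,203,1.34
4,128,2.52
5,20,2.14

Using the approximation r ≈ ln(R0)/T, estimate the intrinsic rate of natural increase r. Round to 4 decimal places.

0.6076

lx = nx/n0 = nx/250: 1, 0.94, 0.932, 0.812, 0.512, 0.08
R0 = Σ lx·mx = 0 + 1.1468 + 1.2116 + 1.08808 + 1.29024 + 0.1712 = 4.90792
Σ x·lx·mx = 12.8512; T = 12.8512/4.90792 = 2.61846…
r ≈ ln(R0)/T = ln(4.90792)/2.61846… = 0.607551… → 0.6076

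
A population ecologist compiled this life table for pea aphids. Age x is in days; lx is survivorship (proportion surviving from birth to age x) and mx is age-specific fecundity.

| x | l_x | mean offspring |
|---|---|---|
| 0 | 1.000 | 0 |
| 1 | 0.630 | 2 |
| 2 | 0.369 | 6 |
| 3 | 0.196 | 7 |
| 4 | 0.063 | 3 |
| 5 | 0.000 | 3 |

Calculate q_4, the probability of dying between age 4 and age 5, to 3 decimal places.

1.000

q_4 = (l_4 − l_5) / l_4 = (0.063 − 0) / 0.063
     = 0.063 / 0.063 = 1 → 1.000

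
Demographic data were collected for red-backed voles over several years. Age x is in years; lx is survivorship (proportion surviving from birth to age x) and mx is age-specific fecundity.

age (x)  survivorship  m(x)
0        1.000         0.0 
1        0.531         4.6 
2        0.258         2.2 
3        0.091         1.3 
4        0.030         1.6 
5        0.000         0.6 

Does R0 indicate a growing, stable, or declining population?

growing

R0 = Σ lx·mx = 0 + 2.4426 + 0.5676 + 0.1183 + 0.048 + 0 = 3.1765
R0 > 1, so the population is growing.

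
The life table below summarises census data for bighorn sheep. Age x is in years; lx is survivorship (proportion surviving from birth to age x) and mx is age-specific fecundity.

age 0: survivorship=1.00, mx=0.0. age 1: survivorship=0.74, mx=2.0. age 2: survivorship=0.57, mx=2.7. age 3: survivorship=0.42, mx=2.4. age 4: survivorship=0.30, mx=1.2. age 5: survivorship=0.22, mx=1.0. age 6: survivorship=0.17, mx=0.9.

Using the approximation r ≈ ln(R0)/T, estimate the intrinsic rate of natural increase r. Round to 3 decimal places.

R0 = Σ lx·mx = 0 + 1.48 + 1.539 + 1.008 + 0.36 + 0.22 + 0.153 = 4.76
Σ x·lx·mx = 11.04; T = 11.04/4.76 = 2.31933…
r ≈ ln(R0)/T = ln(4.76)/2.31933… = 0.67272… → 0.673

0.673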